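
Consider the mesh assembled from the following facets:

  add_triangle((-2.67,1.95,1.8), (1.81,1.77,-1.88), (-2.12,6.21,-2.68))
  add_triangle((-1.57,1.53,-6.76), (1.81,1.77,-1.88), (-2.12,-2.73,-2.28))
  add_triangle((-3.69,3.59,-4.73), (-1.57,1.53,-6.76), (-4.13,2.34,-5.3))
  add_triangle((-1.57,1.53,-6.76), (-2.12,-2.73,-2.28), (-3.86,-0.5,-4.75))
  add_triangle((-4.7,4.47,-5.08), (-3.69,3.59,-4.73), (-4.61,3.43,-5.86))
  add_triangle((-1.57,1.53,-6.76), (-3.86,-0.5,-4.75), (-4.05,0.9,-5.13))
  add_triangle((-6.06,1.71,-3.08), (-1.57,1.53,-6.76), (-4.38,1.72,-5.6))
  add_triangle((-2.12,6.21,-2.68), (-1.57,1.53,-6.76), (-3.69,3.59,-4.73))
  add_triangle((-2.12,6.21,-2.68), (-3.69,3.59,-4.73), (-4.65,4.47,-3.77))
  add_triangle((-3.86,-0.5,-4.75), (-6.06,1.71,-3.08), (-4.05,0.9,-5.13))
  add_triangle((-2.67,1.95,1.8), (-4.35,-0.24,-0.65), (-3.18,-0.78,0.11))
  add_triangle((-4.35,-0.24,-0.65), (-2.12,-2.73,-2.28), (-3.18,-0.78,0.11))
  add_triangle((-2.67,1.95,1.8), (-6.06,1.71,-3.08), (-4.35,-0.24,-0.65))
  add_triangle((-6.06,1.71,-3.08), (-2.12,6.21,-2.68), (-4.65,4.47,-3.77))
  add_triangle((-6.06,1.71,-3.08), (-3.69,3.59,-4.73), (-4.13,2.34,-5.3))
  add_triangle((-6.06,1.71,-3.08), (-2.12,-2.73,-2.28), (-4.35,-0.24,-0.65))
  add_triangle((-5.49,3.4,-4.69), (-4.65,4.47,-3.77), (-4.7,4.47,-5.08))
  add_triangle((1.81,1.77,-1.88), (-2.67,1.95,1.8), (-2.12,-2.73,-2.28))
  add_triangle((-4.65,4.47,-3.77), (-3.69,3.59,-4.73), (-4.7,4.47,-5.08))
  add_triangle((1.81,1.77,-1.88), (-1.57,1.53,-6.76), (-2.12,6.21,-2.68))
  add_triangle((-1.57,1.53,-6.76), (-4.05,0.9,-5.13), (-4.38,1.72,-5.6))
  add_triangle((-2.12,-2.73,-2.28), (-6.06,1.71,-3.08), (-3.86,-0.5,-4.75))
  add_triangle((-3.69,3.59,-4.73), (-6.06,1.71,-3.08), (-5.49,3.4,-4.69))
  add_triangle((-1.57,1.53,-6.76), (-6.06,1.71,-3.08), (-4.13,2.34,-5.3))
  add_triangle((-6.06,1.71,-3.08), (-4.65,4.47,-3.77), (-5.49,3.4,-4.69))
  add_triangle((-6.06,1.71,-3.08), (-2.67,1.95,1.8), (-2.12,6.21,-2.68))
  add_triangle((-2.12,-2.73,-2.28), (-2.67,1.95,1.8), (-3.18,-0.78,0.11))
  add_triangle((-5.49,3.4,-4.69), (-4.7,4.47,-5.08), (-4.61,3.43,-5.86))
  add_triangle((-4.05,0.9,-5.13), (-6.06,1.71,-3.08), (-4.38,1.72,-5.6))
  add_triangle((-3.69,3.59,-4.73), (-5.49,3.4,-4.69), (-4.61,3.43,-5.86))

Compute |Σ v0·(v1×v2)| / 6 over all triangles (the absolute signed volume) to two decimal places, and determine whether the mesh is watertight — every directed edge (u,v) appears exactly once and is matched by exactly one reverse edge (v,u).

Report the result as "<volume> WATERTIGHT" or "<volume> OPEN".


Per-triangle v0·(v1×v2)/6:
  t1: +4.2852
  t2: +5.8071
  t3: +4.8995
  t4: +7.2598
  t5: +0.6098
  t6: +4.2618
  t7: +0.7891
  t8: +12.1094
  t9: +5.5887
  t10: +4.2464
  t11: +1.8536
  t12: +1.9691
  t13: +6.5656
  t14: +2.8615
  t15: +4.8535
  t16: +7.0292
  t17: +1.8382
  t18: -6.3596
  t19: +0.1069
  t20: +16.4519
  t21: +2.3633
  t22: +7.4422
  t23: +0.4459
  t24: +3.5589
  t25: +3.4295
  t26: +19.8304
  t27: -1.2489
  t28: +2.1816
  t29: +2.3291
  t30: -1.4642
Σ = +125.8948 → |volume| = 125.89

Directed edges: 90 total, each appears once with its reverse present → watertight.

125.89 WATERTIGHT


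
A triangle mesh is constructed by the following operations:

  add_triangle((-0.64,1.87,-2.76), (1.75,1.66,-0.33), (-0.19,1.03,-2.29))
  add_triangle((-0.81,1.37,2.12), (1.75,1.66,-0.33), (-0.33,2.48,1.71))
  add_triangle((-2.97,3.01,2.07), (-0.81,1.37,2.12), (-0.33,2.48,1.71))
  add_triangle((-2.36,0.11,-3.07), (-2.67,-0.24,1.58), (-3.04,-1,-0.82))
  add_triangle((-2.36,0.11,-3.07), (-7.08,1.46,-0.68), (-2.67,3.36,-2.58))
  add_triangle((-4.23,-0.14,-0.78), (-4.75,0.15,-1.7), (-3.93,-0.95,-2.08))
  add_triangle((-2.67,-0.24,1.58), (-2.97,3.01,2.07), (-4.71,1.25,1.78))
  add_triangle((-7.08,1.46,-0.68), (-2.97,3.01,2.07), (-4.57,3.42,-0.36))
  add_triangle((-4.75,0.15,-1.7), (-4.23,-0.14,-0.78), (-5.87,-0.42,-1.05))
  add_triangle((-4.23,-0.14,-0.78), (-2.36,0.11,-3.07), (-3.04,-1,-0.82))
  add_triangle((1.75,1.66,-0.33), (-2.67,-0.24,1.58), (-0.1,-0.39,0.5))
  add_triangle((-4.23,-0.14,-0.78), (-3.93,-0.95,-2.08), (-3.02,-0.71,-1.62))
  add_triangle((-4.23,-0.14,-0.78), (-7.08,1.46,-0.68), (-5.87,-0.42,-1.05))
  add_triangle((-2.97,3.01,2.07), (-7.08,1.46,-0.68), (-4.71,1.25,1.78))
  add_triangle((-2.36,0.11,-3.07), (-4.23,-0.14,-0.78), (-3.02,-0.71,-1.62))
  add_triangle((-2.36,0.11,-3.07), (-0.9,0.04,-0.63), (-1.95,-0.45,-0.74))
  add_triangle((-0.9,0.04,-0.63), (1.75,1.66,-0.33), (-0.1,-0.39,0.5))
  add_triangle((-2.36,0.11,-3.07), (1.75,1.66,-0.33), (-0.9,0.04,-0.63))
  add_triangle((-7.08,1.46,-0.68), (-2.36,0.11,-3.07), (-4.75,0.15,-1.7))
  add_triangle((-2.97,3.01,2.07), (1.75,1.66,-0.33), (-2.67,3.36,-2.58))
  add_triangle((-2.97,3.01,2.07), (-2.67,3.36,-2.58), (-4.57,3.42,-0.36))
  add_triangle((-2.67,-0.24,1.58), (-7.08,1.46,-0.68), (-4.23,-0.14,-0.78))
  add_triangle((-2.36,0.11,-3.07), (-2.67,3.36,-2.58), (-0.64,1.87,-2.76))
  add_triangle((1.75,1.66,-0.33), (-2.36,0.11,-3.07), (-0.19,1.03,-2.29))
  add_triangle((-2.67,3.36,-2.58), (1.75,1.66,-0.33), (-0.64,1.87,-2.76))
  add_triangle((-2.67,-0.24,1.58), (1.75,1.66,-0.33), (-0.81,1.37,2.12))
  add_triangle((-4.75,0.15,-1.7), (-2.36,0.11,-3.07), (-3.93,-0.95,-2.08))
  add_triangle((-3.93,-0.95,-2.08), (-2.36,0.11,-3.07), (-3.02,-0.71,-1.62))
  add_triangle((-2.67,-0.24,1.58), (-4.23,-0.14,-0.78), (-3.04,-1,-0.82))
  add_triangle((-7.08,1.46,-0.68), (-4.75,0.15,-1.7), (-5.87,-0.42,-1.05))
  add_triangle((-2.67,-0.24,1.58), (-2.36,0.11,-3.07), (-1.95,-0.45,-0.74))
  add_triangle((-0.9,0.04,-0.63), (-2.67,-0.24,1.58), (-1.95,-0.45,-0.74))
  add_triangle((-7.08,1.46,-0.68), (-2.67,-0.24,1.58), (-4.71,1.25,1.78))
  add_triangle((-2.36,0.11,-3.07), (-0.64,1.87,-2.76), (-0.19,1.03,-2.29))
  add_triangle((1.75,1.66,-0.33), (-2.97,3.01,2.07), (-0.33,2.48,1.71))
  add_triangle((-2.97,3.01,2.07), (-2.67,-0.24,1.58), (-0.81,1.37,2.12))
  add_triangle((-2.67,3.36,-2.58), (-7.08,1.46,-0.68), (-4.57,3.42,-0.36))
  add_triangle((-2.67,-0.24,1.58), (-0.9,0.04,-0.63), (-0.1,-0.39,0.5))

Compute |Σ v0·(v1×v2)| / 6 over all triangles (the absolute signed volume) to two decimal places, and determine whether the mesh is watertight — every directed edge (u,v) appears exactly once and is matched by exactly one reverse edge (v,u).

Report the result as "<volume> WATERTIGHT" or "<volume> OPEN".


Per-triangle v0·(v1×v2)/6:
  t1: +0.6635
  t2: +0.5749
  t3: +1.2497
  t4: -1.8199
  t5: +10.4587
  t6: +0.7699
  t7: +1.7014
  t8: +6.6625
  t9: -0.1241
  t10: +1.7051
  t11: +0.4144
  t12: -0.0316
  t13: -0.1383
  t14: +5.5410
  t15: -1.2742
  t16: -0.1137
  t17: -0.0566
  t18: -0.3684
  t19: +2.2303
  t20: +7.8359
  t21: +3.8110
  t22: +2.5423
  t23: +3.0995
  t24: -0.3525
  t25: +2.7233
  t26: -0.6441
  t27: +1.9112
  t28: -0.0142
  t29: +1.3417
  t30: +1.9171
  t31: +0.8175
  t32: -0.2440
  t33: +2.6866
  t34: +0.7044
  t35: +1.5705
  t36: +2.1919
  t37: +7.0547
  t38: +0.1734
Σ = +67.1709 → |volume| = 67.17

Directed edges: 114 total, each appears once with its reverse present → watertight.

67.17 WATERTIGHT


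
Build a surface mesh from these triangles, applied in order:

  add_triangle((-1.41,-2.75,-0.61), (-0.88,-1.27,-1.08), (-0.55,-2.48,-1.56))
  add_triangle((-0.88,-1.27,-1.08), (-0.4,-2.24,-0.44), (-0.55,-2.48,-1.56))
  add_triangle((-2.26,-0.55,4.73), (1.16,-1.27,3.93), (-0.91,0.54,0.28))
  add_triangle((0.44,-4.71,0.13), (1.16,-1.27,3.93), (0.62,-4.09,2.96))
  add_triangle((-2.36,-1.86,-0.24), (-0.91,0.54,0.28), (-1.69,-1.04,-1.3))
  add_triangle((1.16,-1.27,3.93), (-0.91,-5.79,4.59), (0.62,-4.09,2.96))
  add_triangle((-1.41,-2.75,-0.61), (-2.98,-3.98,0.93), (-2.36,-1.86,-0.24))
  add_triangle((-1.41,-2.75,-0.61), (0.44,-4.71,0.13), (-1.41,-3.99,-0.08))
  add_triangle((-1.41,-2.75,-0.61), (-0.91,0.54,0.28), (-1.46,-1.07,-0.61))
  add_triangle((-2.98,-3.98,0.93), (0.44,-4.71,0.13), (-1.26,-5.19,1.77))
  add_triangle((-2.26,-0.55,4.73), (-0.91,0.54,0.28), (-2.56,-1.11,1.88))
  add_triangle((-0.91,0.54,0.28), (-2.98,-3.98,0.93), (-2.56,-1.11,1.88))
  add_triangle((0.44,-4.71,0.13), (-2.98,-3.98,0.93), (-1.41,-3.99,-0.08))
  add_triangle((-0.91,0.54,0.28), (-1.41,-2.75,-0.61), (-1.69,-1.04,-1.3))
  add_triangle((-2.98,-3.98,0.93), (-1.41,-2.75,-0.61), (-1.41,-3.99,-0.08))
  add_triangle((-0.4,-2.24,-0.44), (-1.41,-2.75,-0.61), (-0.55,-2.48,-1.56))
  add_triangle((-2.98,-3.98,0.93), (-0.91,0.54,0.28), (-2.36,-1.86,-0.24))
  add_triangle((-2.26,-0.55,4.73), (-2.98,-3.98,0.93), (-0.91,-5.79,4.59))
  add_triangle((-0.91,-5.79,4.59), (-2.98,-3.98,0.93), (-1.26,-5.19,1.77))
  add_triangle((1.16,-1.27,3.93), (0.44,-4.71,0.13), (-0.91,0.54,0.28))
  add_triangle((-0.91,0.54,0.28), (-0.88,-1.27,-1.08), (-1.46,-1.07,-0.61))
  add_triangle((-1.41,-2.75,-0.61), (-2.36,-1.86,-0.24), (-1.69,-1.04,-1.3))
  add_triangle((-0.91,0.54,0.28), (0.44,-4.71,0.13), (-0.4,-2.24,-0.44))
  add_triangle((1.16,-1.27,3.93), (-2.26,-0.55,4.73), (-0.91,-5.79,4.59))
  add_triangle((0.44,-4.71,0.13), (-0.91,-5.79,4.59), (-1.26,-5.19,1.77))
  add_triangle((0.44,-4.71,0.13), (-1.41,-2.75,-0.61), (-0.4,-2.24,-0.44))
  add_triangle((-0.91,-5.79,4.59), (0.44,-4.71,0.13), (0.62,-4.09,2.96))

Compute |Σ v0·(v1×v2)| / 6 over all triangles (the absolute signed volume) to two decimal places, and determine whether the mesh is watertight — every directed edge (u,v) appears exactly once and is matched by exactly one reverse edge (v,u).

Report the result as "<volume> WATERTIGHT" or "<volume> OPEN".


Per-triangle v0·(v1×v2)/6:
  t1: +0.3699
  t2: -0.2284
  t3: +0.8736
  t4: +1.6000
  t5: +0.6006
  t6: +3.9327
  t7: +1.0942
  t8: +0.7111
  t9: +0.2696
  t10: +3.1569
  t11: +1.2955
  t12: +0.9471
  t13: +1.6480
  t14: -0.6666
  t15: +0.8749
  t16: +0.3653
  t17: +0.8488
  t18: +14.4234
  t19: +4.3725
  t20: -2.8692
  t21: +0.1088
  t22: +0.7807
  t23: -0.4796
  t24: +11.7652
  t25: +4.2152
  t26: +0.3286
  t27: +4.0701
Σ = +54.4090 → |volume| = 54.41

Directed edges: 81 total; 9 unmatched, e.g. (-1.41,-2.75,-0.61)→(-0.88,-1.27,-1.08) → open.

54.41 OPEN


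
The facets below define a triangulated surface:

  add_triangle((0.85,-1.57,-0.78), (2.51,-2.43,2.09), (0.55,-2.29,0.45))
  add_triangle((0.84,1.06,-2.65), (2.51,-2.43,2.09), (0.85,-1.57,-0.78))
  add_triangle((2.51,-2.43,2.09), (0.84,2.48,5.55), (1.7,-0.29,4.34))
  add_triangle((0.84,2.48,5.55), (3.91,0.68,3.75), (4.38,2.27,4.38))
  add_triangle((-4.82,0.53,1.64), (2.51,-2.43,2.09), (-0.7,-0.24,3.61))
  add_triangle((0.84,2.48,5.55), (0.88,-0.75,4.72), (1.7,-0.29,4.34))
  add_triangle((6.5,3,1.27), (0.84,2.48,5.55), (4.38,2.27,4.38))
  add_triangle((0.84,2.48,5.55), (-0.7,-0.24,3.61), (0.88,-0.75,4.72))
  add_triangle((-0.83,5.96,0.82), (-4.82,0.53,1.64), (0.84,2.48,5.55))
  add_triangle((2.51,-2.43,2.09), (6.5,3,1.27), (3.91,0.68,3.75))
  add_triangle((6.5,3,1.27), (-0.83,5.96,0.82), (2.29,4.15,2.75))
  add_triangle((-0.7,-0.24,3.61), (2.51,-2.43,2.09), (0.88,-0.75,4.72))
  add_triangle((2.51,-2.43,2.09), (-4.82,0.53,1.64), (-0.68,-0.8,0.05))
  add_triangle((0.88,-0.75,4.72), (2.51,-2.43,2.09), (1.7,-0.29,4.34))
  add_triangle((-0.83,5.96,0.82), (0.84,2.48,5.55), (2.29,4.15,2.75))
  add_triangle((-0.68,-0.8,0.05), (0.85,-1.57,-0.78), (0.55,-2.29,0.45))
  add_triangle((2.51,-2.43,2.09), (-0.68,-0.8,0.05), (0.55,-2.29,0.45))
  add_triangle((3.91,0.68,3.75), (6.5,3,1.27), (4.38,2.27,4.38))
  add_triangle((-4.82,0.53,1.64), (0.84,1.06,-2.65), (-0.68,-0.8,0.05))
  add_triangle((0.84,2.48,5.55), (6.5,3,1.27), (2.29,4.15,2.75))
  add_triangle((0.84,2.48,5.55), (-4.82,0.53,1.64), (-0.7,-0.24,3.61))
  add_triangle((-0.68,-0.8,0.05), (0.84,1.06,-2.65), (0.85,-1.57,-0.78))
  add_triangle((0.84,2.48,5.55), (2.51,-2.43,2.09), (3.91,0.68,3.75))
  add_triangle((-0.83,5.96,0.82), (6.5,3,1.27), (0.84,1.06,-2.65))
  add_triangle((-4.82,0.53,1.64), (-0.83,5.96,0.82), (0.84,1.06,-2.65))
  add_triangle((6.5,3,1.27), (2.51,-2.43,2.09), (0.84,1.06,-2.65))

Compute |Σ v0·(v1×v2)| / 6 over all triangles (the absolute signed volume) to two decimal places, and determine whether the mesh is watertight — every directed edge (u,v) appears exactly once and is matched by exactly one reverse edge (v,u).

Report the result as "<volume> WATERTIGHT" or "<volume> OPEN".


173.35 WATERTIGHT

Per-triangle v0·(v1×v2)/6:
  t1: +1.0914
  t2: +2.2127
  t3: +1.2778
  t4: +4.3906
  t5: +5.0849
  t6: +2.4172
  t7: +6.5385
  t8: +3.5802
  t9: +26.4023
  t10: +9.6594
  t11: +12.5314
  t12: +1.7095
  t13: +2.3827
  t14: +2.1368
  t15: +12.2732
  t16: +0.3817
  t17: +0.4579
  t18: +5.0974
  t19: +1.8293
  t20: +12.8280
  t21: +8.4538
  t22: +0.7597
  t23: +8.3800
  t24: +20.0531
  t25: +11.6438
  t26: +9.7749
Σ = +173.3480 → |volume| = 173.35

Directed edges: 78 total, each appears once with its reverse present → watertight.


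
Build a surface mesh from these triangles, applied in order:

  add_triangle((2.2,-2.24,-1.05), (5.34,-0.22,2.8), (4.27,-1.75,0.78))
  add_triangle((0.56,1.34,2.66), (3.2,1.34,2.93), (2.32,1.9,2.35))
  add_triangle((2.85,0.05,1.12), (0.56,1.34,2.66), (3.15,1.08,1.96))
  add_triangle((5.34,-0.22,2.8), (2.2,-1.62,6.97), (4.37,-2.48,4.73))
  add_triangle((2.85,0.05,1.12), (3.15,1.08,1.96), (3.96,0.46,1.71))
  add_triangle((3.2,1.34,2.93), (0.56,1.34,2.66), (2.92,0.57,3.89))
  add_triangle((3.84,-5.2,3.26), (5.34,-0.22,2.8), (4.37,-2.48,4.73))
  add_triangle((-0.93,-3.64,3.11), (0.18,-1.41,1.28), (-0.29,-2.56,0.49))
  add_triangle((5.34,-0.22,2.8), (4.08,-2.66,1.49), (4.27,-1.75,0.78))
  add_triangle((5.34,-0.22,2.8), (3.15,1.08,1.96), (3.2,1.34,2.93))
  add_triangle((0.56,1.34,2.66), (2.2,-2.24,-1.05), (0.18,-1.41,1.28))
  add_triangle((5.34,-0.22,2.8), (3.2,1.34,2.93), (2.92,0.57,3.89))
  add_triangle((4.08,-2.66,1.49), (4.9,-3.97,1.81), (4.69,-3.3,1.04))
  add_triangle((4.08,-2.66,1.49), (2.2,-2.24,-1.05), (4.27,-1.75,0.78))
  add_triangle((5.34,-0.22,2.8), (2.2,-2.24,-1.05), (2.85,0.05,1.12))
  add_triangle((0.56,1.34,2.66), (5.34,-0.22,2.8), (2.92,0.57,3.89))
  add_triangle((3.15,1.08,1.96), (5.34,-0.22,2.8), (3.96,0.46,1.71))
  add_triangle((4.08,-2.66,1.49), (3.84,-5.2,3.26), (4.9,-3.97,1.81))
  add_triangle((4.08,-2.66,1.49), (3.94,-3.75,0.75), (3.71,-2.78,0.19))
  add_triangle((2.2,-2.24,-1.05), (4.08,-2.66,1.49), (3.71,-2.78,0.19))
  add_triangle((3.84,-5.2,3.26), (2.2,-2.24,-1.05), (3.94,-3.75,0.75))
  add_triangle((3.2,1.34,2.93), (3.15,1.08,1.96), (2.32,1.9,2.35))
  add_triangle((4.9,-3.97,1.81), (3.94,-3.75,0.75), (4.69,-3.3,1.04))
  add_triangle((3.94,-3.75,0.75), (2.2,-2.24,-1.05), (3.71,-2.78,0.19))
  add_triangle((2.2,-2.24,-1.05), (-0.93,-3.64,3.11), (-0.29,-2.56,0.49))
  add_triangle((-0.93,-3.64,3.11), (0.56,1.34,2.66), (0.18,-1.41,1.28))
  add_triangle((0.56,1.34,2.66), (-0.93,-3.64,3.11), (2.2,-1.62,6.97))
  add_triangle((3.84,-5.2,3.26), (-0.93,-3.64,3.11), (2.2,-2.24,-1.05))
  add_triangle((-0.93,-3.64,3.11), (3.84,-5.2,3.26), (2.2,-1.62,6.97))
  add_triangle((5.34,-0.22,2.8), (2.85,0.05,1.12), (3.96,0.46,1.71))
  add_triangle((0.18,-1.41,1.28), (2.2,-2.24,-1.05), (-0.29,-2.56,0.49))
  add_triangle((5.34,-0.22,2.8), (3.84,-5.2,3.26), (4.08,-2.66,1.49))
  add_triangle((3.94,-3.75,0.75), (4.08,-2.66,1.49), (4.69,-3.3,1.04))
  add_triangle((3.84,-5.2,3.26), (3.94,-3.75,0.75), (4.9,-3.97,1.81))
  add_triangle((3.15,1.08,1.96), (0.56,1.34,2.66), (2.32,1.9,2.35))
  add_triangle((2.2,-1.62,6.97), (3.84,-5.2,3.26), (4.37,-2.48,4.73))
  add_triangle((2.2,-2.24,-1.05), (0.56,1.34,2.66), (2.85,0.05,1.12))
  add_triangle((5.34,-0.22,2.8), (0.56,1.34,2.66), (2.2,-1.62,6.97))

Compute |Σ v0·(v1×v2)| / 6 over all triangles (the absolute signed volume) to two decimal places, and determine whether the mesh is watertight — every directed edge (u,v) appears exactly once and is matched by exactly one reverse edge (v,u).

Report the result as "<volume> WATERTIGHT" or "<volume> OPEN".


Per-triangle v0·(v1×v2)/6:
  t1: +0.2962
  t2: +0.9302
  t3: -0.7314
  t4: +8.5868
  t5: -0.0591
  t6: +1.4647
  t7: +8.3910
  t8: -0.5729
  t9: +2.3260
  t10: +0.9443
  t11: -2.2734
  t12: +2.3208
  t13: +0.3581
  t14: +1.7300
  t15: +1.0445
  t16: -1.4079
  t17: +0.5655
  t18: +0.9418
  t19: +0.7665
  t20: -0.1829
  t21: +1.7329
  t22: +0.4289
  t23: +0.6034
  t24: +0.7740
  t25: +2.1999
  t26: -1.2371
  t27: +5.2961
  t28: +7.3040
  t29: +19.3908
  t30: +0.1530
  t31: -1.2719
  t32: +5.6782
  t33: -0.4269
  t34: +2.0422
  t35: -0.7942
  t36: +10.3384
  t37: -1.4311
  t38: +10.2771
Σ = +86.4966 → |volume| = 86.50

Directed edges: 114 total, each appears once with its reverse present → watertight.

86.50 WATERTIGHT


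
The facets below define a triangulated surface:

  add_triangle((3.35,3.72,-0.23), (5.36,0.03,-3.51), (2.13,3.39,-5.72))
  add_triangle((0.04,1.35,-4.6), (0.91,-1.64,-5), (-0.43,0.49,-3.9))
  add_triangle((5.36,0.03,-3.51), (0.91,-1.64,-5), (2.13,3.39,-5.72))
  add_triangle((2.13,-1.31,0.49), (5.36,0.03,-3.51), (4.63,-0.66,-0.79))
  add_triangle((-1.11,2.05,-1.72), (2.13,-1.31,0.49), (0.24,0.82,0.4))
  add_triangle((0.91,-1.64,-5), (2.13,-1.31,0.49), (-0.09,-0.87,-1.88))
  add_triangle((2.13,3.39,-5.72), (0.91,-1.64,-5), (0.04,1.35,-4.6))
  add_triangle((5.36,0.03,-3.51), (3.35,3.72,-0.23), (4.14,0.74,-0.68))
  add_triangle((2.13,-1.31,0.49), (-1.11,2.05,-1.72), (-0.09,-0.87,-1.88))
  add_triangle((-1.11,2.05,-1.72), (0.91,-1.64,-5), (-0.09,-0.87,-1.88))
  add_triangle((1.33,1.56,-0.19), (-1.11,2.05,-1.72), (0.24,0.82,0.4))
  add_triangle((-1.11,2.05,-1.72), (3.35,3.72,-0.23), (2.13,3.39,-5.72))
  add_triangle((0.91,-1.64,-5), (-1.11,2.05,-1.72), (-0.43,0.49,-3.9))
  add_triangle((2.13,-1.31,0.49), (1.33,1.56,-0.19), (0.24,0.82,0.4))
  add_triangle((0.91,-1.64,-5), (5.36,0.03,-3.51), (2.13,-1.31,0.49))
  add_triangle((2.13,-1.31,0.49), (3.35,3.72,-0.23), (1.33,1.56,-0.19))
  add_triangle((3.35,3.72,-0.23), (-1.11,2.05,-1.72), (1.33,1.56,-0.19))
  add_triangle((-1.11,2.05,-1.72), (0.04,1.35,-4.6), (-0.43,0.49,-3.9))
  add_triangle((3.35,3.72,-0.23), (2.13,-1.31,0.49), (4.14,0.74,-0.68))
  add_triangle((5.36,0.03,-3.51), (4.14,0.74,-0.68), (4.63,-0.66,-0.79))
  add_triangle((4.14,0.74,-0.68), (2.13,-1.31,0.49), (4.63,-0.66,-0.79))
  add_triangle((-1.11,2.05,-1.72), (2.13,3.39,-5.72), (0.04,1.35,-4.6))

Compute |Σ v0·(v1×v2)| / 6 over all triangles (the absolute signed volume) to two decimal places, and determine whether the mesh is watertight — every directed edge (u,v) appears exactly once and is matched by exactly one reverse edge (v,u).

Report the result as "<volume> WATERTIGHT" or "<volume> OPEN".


82.97 WATERTIGHT

Per-triangle v0·(v1×v2)/6:
  t1: +20.2271
  t2: +1.5400
  t3: +19.6468
  t4: +1.4926
  t5: -0.6705
  t6: +0.9982
  t7: +6.0928
  t8: +5.4582
  t9: -1.3836
  t10: +1.2419
  t11: +0.5469
  t12: +9.1878
  t13: -0.3850
  t14: +0.4614
  t15: +7.9708
  t16: -0.1730
  t17: -0.0975
  t18: +1.1141
  t19: +2.1823
  t20: +2.6802
  t21: +0.8965
  t22: +3.9404
Σ = +82.9684 → |volume| = 82.97

Directed edges: 66 total, each appears once with its reverse present → watertight.


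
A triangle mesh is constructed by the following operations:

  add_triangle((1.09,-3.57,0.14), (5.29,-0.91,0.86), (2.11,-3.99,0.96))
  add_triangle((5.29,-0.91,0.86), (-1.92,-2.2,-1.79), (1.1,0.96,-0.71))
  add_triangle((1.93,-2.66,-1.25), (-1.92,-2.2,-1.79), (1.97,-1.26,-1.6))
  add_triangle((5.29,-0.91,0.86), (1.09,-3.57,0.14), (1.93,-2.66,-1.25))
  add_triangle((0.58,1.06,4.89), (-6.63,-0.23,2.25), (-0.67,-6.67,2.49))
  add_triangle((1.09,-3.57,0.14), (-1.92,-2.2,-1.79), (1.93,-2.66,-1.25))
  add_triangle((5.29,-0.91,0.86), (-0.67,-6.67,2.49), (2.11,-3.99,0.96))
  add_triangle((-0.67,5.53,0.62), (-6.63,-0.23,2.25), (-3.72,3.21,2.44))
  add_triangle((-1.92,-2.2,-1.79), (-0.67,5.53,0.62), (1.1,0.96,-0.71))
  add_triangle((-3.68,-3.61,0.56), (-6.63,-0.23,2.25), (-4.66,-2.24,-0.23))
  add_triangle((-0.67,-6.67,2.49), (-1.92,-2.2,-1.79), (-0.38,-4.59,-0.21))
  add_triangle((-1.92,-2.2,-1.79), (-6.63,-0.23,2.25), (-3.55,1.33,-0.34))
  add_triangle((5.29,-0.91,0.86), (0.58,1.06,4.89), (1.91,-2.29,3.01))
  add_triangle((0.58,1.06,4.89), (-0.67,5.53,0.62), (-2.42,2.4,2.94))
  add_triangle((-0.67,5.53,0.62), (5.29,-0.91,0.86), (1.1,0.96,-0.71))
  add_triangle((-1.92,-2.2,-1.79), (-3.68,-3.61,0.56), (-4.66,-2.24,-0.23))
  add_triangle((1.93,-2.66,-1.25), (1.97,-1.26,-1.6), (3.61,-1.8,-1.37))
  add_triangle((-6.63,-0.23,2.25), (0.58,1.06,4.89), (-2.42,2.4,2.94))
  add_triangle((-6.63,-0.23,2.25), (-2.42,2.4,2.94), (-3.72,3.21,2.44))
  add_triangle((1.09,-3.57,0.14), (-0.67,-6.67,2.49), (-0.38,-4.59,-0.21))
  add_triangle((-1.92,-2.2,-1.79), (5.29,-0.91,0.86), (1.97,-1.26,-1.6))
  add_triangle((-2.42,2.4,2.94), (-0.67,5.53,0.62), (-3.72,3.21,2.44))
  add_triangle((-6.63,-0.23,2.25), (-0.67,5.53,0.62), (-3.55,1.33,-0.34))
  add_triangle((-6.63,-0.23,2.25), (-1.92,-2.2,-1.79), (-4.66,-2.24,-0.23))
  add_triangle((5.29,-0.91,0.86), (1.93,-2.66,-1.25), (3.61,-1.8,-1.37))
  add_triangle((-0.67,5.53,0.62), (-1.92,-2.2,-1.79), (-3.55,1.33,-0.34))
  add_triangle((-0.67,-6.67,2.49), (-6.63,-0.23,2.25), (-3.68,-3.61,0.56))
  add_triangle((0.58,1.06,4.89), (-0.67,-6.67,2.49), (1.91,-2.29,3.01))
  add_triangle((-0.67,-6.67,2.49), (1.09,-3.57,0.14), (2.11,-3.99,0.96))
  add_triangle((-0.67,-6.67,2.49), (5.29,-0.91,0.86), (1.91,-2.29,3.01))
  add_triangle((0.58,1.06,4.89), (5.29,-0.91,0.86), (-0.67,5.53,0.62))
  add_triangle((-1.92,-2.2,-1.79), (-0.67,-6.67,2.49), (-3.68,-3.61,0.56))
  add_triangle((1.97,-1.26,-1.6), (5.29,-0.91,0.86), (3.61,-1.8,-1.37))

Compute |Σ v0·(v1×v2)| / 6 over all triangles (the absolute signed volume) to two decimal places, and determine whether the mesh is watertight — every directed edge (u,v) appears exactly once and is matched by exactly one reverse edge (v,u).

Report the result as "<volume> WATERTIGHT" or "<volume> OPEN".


224.77 OPEN

Per-triangle v0·(v1×v2)/6:
  t1: +1.9589
  t2: +3.4803
  t3: +1.9251
  t4: +4.5871
  t5: +39.9610
  t6: +3.3364
  t7: +4.6200
  t8: +5.7772
  t9: +3.3779
  t10: +5.3884
  t11: +3.8683
  t12: +7.5621
  t13: +11.0537
  t14: +11.1070
  t15: +4.9818
  t16: +3.1596
  t17: +0.7842
  t18: +11.5276
  t19: +4.5853
  t20: +2.9901
  t21: -3.0837
  t22: +4.1181
  t23: +10.1096
  t24: +1.3370
  t25: +2.3910
  t26: +3.8348
  t27: +13.7661
  t28: +11.4403
  t29: +2.4764
  t30: +11.6548
  t31: +22.1494
  t32: +8.1423
  t33: +0.4069
Σ = +224.7748 → |volume| = 224.77

Directed edges: 99 total; 3 unmatched, e.g. (1.09,-3.57,0.14)→(-1.92,-2.2,-1.79) → open.


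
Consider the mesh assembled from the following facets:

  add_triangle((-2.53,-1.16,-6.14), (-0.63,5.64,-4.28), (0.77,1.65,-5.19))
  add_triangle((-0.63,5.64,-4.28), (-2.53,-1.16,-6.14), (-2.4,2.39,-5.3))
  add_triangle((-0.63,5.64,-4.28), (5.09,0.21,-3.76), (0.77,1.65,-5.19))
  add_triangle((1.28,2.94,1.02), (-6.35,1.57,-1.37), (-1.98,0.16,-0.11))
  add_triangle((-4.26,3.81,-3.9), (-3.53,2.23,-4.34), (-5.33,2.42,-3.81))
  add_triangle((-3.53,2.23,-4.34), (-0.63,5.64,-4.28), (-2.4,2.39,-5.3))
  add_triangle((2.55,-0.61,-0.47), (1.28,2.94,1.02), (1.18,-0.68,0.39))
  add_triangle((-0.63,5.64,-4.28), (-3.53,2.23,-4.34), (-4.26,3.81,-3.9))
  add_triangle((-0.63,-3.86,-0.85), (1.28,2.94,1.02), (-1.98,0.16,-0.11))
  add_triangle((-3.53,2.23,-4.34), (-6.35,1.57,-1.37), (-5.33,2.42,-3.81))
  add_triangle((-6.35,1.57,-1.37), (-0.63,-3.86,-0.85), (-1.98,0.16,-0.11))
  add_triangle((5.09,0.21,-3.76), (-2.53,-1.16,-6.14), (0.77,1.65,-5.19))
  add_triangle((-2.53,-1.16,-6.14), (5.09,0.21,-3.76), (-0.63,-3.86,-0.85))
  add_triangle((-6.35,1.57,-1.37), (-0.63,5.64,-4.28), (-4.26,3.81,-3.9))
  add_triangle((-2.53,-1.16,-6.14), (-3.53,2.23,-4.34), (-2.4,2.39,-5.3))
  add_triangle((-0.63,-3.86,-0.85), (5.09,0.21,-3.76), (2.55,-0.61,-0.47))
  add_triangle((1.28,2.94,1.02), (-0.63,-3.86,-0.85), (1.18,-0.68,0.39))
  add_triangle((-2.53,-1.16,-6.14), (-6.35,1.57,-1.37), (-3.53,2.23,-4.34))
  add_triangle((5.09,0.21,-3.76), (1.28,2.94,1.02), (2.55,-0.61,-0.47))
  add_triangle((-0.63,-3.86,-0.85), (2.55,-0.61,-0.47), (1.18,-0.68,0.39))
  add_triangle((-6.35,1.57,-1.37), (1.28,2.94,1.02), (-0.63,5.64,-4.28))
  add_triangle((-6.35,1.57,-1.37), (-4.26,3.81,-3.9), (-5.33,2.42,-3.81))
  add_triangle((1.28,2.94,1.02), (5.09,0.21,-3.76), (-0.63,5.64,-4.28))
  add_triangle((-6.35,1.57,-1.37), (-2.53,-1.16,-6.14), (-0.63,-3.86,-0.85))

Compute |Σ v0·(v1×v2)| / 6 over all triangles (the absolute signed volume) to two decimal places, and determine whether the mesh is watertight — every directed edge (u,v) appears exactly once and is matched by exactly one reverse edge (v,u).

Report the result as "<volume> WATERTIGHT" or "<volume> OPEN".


199.43 WATERTIGHT

Per-triangle v0·(v1×v2)/6:
  t1: +16.1422
  t2: +5.3602
  t3: +15.6980
  t4: +1.3526
  t5: +2.5509
  t6: +5.4431
  t7: +1.0504
  t8: +6.4324
  t9: +0.4061
  t10: +0.3532
  t11: +1.5971
  t12: +15.1330
  t13: +24.8712
  t14: +5.2111
  t15: +5.3699
  t16: +5.3961
  t17: +0.0316
  t18: +14.7975
  t19: +4.6551
  t20: +1.1988
  t21: +18.5997
  t22: +4.2837
  t23: +21.0705
  t24: +22.4259
Σ = +199.4304 → |volume| = 199.43

Directed edges: 72 total, each appears once with its reverse present → watertight.


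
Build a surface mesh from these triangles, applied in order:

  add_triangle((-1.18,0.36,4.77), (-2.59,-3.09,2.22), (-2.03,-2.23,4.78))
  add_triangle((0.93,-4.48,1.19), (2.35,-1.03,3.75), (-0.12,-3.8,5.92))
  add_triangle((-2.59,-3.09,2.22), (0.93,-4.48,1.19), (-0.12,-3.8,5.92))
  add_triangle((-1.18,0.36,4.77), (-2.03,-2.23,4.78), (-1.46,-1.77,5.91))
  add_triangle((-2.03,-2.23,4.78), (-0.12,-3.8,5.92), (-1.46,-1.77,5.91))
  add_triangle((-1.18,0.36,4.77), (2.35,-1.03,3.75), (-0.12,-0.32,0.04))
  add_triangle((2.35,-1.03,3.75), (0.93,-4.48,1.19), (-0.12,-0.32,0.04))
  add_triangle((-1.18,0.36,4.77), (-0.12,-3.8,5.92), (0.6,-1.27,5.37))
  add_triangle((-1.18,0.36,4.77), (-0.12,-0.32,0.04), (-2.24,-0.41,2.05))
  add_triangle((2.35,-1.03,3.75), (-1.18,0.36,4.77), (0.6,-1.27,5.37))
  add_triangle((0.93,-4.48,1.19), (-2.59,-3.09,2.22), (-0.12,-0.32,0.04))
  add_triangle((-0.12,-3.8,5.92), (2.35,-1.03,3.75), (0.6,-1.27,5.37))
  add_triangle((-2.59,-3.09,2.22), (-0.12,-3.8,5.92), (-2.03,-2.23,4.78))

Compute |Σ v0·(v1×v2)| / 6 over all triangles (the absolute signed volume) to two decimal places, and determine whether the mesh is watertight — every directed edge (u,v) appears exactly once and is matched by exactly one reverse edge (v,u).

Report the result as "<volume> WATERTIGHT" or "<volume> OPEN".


Per-triangle v0·(v1×v2)/6:
  t1: +2.0085
  t2: +10.1916
  t3: +10.8989
  t4: +1.4973
  t5: +2.7512
  t6: -0.9566
  t7: -0.4121
  t8: +4.7201
  t9: -0.3956
  t10: +2.3524
  t11: +0.3033
  t12: +4.2478
  t13: +5.2806
Σ = +42.4874 → |volume| = 42.49

Directed edges: 39 total; 7 unmatched, e.g. (-1.18,0.36,4.77)→(-2.59,-3.09,2.22) → open.

42.49 OPEN


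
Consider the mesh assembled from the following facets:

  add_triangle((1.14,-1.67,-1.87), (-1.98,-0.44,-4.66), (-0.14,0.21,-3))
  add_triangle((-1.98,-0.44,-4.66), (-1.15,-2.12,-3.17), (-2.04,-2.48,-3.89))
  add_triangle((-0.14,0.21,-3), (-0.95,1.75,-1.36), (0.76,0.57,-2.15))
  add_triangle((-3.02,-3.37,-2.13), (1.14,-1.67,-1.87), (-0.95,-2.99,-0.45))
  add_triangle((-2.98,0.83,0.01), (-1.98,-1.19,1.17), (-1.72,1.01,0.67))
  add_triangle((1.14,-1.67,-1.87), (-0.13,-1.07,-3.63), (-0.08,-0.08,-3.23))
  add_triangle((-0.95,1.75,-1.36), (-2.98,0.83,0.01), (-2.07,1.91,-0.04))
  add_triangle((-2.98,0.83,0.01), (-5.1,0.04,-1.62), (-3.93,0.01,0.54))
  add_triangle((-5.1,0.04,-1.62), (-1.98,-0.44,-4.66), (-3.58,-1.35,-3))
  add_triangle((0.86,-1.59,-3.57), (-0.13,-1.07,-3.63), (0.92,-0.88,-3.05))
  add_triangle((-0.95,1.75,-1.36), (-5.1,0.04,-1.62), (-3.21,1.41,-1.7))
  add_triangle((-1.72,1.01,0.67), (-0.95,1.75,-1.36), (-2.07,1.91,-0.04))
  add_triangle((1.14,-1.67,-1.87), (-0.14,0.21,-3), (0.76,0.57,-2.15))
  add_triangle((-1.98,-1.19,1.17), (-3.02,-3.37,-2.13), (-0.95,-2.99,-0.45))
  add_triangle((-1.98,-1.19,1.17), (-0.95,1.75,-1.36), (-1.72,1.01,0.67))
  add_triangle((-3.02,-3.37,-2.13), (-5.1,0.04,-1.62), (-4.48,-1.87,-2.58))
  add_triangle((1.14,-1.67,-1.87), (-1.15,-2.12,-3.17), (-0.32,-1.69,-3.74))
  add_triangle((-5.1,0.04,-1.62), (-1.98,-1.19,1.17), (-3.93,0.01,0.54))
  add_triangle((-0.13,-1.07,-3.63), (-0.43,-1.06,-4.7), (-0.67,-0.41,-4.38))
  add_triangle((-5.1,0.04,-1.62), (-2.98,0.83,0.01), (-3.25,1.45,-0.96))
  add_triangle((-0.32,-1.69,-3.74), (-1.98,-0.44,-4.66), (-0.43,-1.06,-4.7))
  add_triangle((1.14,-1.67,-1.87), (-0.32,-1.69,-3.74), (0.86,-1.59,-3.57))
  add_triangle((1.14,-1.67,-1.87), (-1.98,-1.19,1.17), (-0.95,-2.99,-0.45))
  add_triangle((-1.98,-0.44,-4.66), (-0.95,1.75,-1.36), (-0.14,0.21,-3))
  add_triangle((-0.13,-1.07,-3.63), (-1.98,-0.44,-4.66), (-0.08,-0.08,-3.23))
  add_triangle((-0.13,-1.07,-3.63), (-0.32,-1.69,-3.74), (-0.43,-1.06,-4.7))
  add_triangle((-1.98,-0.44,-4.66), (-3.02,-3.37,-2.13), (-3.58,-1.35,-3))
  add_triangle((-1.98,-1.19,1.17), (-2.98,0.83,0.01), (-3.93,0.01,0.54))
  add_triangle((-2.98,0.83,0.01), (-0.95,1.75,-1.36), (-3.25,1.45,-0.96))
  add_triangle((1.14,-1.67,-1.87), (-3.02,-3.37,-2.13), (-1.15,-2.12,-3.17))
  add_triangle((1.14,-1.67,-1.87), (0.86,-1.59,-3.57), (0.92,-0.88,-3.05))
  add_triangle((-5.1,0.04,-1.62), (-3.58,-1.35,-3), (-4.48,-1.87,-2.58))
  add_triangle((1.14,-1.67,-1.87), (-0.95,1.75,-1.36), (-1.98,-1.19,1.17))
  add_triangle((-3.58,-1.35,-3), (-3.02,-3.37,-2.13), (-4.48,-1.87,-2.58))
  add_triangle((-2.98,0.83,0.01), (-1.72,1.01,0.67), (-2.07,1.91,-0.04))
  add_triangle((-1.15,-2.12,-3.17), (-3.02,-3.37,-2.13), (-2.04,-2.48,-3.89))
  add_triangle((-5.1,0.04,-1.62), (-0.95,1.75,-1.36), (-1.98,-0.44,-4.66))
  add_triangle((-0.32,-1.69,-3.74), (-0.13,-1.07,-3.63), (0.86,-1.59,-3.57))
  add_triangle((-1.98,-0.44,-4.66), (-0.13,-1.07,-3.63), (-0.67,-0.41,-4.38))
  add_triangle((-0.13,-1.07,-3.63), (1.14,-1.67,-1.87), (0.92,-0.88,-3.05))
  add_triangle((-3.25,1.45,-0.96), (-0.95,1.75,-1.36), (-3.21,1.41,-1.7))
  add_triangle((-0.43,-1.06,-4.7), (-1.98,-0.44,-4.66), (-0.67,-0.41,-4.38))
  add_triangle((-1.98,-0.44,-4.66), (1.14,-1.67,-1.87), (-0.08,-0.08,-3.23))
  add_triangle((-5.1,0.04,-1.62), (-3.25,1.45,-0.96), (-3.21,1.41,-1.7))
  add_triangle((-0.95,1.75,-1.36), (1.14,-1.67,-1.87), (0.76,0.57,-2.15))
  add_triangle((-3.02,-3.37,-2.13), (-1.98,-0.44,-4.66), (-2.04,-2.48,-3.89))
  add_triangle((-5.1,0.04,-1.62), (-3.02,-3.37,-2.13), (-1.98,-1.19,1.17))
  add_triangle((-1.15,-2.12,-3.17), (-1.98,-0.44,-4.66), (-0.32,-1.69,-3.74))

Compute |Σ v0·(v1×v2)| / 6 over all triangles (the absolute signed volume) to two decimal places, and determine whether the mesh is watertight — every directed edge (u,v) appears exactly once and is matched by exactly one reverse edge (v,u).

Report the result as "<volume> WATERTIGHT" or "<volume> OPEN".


51.65 WATERTIGHT

Per-triangle v0·(v1×v2)/6:
  t1: +2.0572
  t2: +0.8706
  t3: +0.8978
  t4: +2.9234
  t5: +0.8813
  t6: +0.6610
  t7: +0.8682
  t8: +1.2431
  t9: +4.0006
  t10: +0.3462
  t11: +0.2379
  t12: -0.0552
  t13: +1.0321
  t14: +2.6060
  t15: -1.0305
  t16: +1.4415
  t17: +1.0091
  t18: +1.8007
  t19: +0.0385
  t20: +1.1087
  t21: +1.0196
  t22: +0.6181
  t23: -0.1690
  t24: +1.7980
  t25: +0.9768
  t26: +0.1297
  t27: +3.9215
  t28: +0.1710
  t29: +0.3474
  t30: +2.3671
  t31: +0.2886
  t32: +1.6614
  t33: -2.4096
  t34: +1.5200
  t35: +0.4523
  t36: +0.7906
  t37: +6.3804
  t38: +0.4117
  t39: -0.6766
  t40: -0.7106
  t41: +0.5530
  t42: +0.5744
  t43: -1.8371
  t44: +0.9090
  t45: -0.8719
  t46: +2.5175
  t47: +6.3889
  t48: +1.5901
Σ = +51.6501 → |volume| = 51.65

Directed edges: 144 total, each appears once with its reverse present → watertight.


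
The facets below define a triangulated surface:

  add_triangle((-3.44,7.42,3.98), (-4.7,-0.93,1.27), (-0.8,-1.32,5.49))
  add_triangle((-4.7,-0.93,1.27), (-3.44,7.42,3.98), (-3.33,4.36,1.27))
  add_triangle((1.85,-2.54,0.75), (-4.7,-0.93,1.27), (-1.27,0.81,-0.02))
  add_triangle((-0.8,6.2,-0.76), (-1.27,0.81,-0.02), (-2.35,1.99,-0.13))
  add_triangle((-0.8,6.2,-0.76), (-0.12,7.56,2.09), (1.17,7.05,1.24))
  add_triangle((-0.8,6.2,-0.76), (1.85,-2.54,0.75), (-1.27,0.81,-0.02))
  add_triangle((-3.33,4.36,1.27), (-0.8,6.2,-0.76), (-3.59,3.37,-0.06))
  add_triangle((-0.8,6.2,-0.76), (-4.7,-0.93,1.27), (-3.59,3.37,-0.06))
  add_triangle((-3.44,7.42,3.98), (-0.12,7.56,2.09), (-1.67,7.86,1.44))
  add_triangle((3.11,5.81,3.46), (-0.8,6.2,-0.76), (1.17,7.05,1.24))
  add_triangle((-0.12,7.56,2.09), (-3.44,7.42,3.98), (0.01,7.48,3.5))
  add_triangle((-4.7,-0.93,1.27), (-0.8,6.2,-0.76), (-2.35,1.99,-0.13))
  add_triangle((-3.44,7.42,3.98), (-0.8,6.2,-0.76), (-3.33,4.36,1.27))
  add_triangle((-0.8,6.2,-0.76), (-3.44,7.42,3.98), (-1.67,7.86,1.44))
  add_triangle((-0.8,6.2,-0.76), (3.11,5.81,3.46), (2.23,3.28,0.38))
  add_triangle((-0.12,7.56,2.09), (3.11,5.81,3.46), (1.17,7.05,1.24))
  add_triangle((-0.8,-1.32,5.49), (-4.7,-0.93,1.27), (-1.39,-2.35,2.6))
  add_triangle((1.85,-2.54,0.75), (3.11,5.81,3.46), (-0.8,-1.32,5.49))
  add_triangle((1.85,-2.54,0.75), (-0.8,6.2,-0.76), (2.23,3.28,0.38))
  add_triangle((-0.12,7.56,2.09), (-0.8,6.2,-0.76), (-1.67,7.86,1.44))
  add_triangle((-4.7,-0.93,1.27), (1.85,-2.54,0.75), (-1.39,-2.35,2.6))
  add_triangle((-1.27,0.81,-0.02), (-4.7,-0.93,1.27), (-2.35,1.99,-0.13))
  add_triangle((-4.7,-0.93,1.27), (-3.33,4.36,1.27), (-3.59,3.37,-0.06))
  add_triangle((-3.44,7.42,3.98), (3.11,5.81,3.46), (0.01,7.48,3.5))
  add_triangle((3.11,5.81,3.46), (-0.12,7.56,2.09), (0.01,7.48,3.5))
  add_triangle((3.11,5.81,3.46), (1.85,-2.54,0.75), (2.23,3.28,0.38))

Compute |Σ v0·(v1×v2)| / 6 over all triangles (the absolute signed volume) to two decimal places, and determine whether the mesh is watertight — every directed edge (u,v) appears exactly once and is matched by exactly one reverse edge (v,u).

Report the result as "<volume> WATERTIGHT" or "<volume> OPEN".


148.68 OPEN

Per-triangle v0·(v1×v2)/6:
  t1: +36.2412
  t2: +9.6438
  t3: -0.2124
  t4: -0.0343
  t5: +4.6228
  t6: -0.6530
  t7: +4.8734
  t8: -2.0103
  t9: +6.8233
  t10: -0.5738
  t11: +6.3077
  t12: +1.9330
  t13: +9.3535
  t14: +2.8523
  t15: +8.3196
  t16: +5.8550
  t17: +6.5478
  t18: +19.7107
  t19: +0.0276
  t20: +4.1690
  t21: +3.0321
  t22: +0.0624
  t23: +5.2329
  t24: +5.1537
  t25: +5.4776
  t26: +5.9290
Σ = +148.6844 → |volume| = 148.68

Directed edges: 78 total; 6 unmatched, e.g. (-0.8,-1.32,5.49)→(-3.44,7.42,3.98) → open.


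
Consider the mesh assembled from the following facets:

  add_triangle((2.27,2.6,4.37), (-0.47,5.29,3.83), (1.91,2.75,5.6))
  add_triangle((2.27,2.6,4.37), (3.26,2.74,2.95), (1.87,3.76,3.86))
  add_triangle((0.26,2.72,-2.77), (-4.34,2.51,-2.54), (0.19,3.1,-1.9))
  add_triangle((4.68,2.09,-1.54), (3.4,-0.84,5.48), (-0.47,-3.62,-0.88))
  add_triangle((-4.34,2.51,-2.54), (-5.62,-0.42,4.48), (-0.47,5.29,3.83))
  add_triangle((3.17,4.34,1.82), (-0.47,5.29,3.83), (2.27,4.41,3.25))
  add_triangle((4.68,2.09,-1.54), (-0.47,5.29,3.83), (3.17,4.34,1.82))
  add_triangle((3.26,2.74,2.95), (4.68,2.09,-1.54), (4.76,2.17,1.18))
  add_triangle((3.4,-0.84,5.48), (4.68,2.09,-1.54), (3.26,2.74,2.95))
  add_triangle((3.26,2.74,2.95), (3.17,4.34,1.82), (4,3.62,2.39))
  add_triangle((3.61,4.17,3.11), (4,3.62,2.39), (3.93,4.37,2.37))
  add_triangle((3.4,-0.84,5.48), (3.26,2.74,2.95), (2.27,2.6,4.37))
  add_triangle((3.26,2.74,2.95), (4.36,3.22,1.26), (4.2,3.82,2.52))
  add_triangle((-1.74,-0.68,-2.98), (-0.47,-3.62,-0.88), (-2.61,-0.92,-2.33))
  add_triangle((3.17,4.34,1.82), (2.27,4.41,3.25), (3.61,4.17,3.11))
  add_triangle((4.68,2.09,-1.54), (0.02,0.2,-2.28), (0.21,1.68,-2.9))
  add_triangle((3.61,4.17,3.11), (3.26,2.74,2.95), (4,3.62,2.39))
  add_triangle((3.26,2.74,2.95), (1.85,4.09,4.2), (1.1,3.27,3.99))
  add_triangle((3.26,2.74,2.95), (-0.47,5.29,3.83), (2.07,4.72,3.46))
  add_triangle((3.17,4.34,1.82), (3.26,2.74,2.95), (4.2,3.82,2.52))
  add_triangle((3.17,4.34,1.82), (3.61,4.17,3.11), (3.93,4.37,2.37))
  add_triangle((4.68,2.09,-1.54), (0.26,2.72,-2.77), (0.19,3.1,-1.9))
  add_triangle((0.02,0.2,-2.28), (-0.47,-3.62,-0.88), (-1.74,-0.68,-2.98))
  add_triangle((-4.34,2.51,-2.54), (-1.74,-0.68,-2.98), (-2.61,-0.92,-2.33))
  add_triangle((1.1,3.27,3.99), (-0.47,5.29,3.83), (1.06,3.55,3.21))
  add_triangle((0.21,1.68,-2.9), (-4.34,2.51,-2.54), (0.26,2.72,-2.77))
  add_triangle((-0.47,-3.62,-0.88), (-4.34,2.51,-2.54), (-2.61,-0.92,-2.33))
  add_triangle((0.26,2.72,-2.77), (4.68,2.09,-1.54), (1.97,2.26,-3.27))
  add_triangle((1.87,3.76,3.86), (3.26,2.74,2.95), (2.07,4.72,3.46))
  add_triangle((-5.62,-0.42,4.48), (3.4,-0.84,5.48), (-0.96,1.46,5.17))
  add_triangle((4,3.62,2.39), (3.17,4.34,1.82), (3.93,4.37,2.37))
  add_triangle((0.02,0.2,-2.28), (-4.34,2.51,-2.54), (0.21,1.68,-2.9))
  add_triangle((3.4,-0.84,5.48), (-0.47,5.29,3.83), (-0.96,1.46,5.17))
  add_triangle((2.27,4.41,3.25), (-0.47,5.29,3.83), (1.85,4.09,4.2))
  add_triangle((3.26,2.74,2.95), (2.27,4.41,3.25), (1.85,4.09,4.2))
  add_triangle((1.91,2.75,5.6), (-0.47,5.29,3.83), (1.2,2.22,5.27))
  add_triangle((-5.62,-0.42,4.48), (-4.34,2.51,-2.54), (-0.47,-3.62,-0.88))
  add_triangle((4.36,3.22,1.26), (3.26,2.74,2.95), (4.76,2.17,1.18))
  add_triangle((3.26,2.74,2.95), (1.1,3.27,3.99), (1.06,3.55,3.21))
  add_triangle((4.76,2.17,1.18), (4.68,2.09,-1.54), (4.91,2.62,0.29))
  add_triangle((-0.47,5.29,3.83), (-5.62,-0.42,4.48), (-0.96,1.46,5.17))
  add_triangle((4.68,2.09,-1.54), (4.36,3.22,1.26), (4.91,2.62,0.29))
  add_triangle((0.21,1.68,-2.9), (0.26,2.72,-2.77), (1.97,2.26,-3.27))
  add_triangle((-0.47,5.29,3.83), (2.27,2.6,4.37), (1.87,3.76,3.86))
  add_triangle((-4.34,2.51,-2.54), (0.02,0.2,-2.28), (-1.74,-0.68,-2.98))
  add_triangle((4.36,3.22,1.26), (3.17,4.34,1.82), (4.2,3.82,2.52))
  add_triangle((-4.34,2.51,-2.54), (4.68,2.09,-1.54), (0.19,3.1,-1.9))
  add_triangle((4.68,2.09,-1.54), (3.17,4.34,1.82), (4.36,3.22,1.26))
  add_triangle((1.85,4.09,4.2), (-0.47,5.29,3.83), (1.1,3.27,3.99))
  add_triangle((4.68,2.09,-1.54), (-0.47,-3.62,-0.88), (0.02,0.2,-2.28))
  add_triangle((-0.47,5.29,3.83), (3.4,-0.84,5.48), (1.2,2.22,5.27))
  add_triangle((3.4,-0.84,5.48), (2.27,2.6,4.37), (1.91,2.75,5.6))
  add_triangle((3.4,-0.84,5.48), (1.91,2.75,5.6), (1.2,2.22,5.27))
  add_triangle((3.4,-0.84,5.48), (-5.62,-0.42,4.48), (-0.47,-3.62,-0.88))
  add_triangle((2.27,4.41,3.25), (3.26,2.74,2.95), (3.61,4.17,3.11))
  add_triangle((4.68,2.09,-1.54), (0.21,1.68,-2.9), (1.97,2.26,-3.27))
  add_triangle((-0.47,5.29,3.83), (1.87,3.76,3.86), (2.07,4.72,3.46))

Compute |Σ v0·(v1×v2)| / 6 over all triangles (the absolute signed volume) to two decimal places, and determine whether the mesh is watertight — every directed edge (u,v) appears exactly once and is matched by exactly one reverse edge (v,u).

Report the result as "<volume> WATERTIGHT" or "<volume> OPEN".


247.47 OPEN

Per-triangle v0·(v1×v2)/6:
  t1: +3.2331
  t2: +1.9383
  t3: +2.6090
  t4: +19.4553
  t5: +39.0988
  t6: +3.2820
  t7: +3.8992
  t8: -2.6119
  t9: +14.0095
  t10: -0.9725
  t11: +0.5036
  t12: +5.5564
  t13: +0.7324
  t14: +2.1304
  t15: +1.5081
  t16: +2.3909
  t17: +0.7369
  t18: +0.9058
  t19: -1.9888
  t20: +1.0007
  t21: +0.5075
  t22: +2.5813
  t23: +2.3104
  t24: +2.4684
  t25: -1.1832
  t26: +2.4685
  t27: +1.1960
  t28: +2.4348
  t29: +1.6235
  t30: +16.2649
  t31: +0.0616
  t32: +2.5236
  t33: +16.5154
  t34: +2.7958
  t35: +1.7867
  t36: +2.5110
  t37: +23.4767
  t38: +1.9158
  t39: -1.4582
  t40: +0.8495
  t41: +17.0127
  t42: +0.9940
  t43: +0.9238
  t44: +2.3252
  t45: +3.0955
  t46: +1.4256
  t47: -2.9570
  t48: +3.3039
  t49: +1.6475
  t50: +6.2012
  t51: -3.2385
  t52: +3.2178
  t53: +2.4947
  t54: +28.7875
  t55: +0.9511
  t56: -0.1961
  t57: +2.4141
Σ = +247.4705 → |volume| = 247.47

Directed edges: 171 total; 9 unmatched, e.g. (-0.47,5.29,3.83)→(-4.34,2.51,-2.54) → open.


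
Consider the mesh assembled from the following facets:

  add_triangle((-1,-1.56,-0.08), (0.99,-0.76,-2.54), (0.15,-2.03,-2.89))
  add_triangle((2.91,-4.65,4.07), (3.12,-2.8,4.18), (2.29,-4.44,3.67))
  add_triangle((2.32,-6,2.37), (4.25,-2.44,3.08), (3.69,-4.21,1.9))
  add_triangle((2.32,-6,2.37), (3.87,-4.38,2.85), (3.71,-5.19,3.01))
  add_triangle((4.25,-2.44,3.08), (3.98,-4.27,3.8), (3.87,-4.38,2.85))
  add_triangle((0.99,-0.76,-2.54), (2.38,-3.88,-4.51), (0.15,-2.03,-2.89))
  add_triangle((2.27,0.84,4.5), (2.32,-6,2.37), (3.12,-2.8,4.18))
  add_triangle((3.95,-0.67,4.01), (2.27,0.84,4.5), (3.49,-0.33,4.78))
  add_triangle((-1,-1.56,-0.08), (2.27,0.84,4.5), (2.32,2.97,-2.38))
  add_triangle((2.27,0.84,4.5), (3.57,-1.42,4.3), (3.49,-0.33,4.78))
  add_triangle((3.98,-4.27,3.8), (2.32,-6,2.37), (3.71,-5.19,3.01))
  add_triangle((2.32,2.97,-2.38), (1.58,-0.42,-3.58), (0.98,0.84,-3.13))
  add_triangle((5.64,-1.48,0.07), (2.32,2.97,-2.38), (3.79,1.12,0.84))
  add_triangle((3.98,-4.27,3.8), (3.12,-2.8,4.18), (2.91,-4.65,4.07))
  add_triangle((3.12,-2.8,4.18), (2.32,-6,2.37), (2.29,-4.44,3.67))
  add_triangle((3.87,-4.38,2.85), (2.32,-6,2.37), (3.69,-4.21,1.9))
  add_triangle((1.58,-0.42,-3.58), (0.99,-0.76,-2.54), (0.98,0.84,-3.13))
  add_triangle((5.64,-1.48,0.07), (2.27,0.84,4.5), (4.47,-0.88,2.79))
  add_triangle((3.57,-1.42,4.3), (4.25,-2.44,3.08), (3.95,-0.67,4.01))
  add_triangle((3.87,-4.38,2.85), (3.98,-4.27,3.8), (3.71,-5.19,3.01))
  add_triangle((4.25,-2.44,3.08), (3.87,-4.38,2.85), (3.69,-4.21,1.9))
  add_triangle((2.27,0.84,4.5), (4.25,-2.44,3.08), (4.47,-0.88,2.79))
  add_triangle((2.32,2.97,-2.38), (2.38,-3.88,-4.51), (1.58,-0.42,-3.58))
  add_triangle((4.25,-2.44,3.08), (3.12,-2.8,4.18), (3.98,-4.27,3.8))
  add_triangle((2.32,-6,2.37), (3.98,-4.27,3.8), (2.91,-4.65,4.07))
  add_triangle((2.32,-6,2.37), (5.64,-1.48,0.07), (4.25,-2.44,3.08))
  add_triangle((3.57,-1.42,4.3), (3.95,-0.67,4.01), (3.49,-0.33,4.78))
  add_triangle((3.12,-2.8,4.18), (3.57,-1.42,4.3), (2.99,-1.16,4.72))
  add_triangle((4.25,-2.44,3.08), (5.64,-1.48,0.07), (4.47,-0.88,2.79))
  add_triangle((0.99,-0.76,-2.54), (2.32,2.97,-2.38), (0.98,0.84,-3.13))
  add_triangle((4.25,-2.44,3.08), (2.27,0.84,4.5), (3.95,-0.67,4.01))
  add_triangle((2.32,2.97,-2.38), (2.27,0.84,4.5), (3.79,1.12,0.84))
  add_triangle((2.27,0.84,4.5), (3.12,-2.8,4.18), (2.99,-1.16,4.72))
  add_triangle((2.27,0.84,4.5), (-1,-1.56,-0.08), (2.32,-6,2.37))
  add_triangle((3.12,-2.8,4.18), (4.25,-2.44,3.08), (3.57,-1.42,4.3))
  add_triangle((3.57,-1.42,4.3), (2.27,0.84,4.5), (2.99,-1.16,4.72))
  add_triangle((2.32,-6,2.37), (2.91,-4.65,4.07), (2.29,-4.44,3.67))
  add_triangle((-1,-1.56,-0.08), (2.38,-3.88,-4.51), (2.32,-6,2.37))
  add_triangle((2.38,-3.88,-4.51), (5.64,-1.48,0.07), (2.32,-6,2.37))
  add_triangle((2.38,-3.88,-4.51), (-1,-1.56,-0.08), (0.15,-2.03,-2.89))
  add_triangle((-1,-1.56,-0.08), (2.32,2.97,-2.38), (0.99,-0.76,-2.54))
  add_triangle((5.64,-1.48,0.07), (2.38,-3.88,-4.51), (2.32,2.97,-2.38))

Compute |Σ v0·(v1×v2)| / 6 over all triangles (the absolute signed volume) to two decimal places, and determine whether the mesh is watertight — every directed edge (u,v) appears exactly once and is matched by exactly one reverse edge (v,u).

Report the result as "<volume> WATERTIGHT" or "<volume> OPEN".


128.49 OPEN

Per-triangle v0·(v1×v2)/6:
  t1: -0.1263
  t2: +0.4256
  t3: -3.5801
  t4: +0.1818
  t5: +1.3360
  t6: +1.3529
  t7: +1.8676
  t8: +0.6190
  t9: -1.6223
  t10: +0.5141
  t11: +1.3638
  t12: +1.6927
  t13: +7.4555
  t14: +1.6863
  t15: -2.1419
  t16: +1.7935
  t17: +0.2050
  t18: +2.4588
  t19: +1.4268
  t20: +0.5975
  t21: +1.2507
  t22: +4.0924
  t23: +3.2936
  t24: +2.0438
  t25: +2.8510
  t26: +12.4259
  t27: +0.7798
  t28: +1.0450
  t29: +4.2389
  t30: -1.4212
  t31: -1.4891
  t32: +6.0767
  t33: +0.0871
  t34: +5.9398
  t35: +2.0796
  t36: +1.1292
  t37: +0.8507
  t38: +10.3000
  t39: +30.1696
  t40: +1.8988
  t41: +0.7020
  t42: +22.6425
Σ = +128.4931 → |volume| = 128.49

Directed edges: 126 total; 6 unmatched, e.g. (0.99,-0.76,-2.54)→(2.38,-3.88,-4.51) → open.
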